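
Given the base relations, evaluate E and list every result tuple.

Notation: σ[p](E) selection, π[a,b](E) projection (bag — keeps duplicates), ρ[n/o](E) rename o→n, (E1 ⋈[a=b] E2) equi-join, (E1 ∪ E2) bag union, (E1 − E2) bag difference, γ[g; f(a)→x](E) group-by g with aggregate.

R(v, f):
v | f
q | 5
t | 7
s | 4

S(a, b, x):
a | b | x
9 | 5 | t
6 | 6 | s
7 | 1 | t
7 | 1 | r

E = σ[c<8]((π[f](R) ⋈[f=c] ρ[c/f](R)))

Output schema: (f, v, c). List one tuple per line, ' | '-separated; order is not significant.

Subexpression sizes:
  R → 3
  π[f](R) → 3
  R → 3
  ρ[c/f](R) → 3
  (π[f](R) ⋈[f=c] ρ[c/f](R)) → 3
  σ[c<8]((π[f](R) ⋈[f=c] ρ[c/f](R))) → 3

== RESULT ==
f | v | c
4 | s | 4
5 | q | 5
7 | t | 7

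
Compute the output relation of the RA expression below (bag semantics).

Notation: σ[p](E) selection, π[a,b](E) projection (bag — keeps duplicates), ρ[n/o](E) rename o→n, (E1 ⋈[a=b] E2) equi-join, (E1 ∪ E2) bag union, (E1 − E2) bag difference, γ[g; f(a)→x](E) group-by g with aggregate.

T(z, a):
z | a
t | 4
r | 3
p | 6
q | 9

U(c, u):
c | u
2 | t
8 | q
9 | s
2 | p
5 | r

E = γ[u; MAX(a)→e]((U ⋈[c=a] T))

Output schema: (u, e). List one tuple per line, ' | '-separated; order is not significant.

Stepwise |·|:
  U → 5
  T → 4
  (U ⋈[c=a] T) → 1
  γ[u; MAX(a)→e]((U ⋈[c=a] T)) → 1

== RESULT ==
u | e
s | 9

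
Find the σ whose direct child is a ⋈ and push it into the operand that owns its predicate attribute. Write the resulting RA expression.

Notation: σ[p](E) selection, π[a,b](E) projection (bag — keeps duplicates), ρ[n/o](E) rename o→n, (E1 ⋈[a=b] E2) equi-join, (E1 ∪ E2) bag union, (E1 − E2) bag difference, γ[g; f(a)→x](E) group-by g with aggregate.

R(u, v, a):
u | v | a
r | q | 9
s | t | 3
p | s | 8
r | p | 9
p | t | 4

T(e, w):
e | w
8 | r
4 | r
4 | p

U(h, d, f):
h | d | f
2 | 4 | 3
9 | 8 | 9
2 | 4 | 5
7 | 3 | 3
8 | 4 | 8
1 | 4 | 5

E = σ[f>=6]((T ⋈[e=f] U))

σ filters on f, owned by the right side.
E' = (T ⋈[e=f] σ[f>=6](U))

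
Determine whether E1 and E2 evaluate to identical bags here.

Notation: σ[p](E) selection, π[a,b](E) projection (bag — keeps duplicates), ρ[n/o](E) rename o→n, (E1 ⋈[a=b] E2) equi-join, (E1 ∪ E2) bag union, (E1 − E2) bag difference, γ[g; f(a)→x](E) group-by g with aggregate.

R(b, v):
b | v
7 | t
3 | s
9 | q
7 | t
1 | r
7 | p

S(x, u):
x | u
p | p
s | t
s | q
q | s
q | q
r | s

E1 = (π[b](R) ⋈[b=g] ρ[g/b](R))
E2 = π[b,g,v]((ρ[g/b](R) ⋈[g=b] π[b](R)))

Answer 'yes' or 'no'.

E1 per-node cardinality:
  R → 6
  π[b](R) → 6
  R → 6
  ρ[g/b](R) → 6
  (π[b](R) ⋈[b=g] ρ[g/b](R)) → 12
E2 per-node cardinality:
  R → 6
  ρ[g/b](R) → 6
  R → 6
  π[b](R) → 6
  (ρ[g/b](R) ⋈[g=b] π[b](R)) → 12
  π[b,g,v]((ρ[g/b](R) ⋈[g=b] π[b](R))) → 12

E1 and E2 produce the same multiset:
b | g | v
1 | 1 | r
3 | 3 | s
7 | 7 | p
7 | 7 | p
7 | 7 | p
7 | 7 | t
7 | 7 | t
7 | 7 | t
7 | 7 | t
7 | 7 | t
7 | 7 | t
9 | 9 | q

yes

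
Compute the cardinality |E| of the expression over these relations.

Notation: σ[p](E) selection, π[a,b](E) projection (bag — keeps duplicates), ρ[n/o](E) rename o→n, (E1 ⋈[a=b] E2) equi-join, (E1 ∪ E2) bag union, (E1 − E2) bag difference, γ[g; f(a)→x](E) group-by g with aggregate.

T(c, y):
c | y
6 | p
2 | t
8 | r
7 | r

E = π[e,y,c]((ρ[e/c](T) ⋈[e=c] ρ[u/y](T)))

Row counts bottom-up:
  T → 4
  ρ[e/c](T) → 4
  T → 4
  ρ[u/y](T) → 4
  (ρ[e/c](T) ⋈[e=c] ρ[u/y](T)) → 4
  π[e,y,c]((ρ[e/c](T) ⋈[e=c] ρ[u/y](T))) → 4

|E| = 4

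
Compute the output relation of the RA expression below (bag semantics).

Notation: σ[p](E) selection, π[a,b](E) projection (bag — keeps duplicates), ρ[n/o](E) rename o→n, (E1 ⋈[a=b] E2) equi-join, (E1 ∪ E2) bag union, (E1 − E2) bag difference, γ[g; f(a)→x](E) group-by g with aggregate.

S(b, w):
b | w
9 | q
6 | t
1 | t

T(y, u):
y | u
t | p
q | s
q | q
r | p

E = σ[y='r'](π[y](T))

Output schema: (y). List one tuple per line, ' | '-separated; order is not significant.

Subexpression sizes:
  T → 4
  π[y](T) → 4
  σ[y='r'](π[y](T)) → 1

== RESULT ==
y
r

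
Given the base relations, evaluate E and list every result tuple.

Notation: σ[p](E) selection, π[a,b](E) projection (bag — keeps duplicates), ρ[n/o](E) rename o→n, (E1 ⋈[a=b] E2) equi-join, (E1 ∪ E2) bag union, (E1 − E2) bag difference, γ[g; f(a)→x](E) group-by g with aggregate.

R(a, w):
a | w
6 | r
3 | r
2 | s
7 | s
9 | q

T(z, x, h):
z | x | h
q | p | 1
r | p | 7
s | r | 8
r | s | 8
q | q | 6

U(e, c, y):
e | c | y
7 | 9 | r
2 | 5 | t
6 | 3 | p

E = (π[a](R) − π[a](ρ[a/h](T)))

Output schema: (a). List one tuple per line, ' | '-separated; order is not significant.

Per-node cardinality:
  R → 5
  π[a](R) → 5
  T → 5
  ρ[a/h](T) → 5
  π[a](ρ[a/h](T)) → 5
  (π[a](R) − π[a](ρ[a/h](T))) → 3

== RESULT ==
a
2
3
9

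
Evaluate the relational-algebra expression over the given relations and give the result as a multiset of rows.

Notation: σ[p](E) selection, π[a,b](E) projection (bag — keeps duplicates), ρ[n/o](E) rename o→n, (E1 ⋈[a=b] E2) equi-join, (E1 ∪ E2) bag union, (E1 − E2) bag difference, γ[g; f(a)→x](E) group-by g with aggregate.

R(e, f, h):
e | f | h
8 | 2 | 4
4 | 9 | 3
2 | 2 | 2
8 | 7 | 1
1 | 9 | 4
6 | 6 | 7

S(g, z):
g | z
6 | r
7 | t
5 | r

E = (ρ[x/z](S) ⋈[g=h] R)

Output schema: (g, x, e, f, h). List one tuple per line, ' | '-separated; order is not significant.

Stepwise |·|:
  S → 3
  ρ[x/z](S) → 3
  R → 6
  (ρ[x/z](S) ⋈[g=h] R) → 1

== RESULT ==
g | x | e | f | h
7 | t | 6 | 6 | 7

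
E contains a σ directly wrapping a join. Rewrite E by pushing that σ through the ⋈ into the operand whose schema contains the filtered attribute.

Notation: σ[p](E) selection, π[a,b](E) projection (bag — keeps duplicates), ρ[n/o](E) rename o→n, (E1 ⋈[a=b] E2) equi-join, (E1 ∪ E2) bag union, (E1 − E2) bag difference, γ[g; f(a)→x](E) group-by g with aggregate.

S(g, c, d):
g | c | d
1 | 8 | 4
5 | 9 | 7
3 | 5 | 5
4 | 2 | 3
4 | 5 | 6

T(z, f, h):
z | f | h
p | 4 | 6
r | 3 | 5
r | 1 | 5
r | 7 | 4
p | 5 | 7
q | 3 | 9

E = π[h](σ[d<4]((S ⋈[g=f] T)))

σ filters on d, owned by the left side.
E' = π[h]((σ[d<4](S) ⋈[g=f] T))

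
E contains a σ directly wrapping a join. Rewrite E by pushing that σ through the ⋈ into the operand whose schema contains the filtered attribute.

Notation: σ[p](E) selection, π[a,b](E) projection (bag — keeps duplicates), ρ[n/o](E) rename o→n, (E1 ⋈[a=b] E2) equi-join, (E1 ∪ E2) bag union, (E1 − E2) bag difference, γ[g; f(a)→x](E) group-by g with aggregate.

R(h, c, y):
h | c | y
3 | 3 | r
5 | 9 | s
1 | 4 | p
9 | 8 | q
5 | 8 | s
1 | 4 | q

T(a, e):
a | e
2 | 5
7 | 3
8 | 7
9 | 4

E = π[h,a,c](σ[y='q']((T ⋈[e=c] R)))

σ filters on y, owned by the right side.
E' = π[h,a,c]((T ⋈[e=c] σ[y='q'](R)))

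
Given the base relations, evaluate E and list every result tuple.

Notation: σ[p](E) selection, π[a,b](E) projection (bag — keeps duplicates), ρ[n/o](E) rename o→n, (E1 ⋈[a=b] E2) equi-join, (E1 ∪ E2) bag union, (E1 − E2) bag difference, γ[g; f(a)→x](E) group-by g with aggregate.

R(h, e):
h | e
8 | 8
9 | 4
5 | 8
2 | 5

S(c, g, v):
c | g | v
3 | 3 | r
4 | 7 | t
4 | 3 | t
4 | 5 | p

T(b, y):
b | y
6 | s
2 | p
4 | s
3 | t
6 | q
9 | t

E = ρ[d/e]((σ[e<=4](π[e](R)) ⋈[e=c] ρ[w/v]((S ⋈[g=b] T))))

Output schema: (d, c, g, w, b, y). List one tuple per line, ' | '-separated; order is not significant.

Per-node cardinality:
  R → 4
  π[e](R) → 4
  σ[e<=4](π[e](R)) → 1
  S → 4
  T → 6
  (S ⋈[g=b] T) → 2
  ρ[w/v]((S ⋈[g=b] T)) → 2
  (σ[e<=4](π[e](R)) ⋈[e=c] ρ[w/v]((S ⋈[g=b] T))) → 1
  ρ[d/e]((σ[e<=4](π[e](R)) ⋈[e=c] ρ[w/v]((S ⋈[g=b] T)))) → 1

== RESULT ==
d | c | g | w | b | y
4 | 4 | 3 | t | 3 | t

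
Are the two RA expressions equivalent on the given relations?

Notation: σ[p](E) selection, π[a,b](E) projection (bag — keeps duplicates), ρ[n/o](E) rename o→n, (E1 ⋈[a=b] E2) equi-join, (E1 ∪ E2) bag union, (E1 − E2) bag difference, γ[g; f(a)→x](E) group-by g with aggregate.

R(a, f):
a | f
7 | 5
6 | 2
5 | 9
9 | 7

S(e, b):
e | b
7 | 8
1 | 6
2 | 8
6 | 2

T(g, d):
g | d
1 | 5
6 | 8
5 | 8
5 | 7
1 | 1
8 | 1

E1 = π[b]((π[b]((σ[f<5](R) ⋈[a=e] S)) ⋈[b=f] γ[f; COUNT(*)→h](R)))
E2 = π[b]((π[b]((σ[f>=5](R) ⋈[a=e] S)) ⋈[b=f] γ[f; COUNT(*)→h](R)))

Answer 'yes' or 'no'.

E1 per-node cardinality:
  R → 4
  σ[f<5](R) → 1
  S → 4
  (σ[f<5](R) ⋈[a=e] S) → 1
  π[b]((σ[f<5](R) ⋈[a=e] S)) → 1
  R → 4
  γ[f; COUNT(*)→h](R) → 4
  (π[b]((σ[f<5](R) ⋈[a=e] S)) ⋈[b=f] γ[f; COUNT(*)→h](R)) → 1
  π[b]((π[b]((σ[f<5](R) ⋈[a=e] S)) ⋈[b=f] γ[f; COUNT(*)→h](R))) → 1
E2 per-node cardinality:
  R → 4
  σ[f>=5](R) → 3
  S → 4
  (σ[f>=5](R) ⋈[a=e] S) → 1
  π[b]((σ[f>=5](R) ⋈[a=e] S)) → 1
  R → 4
  γ[f; COUNT(*)→h](R) → 4
  (π[b]((σ[f>=5](R) ⋈[a=e] S)) ⋈[b=f] γ[f; COUNT(*)→h](R)) → 0
  π[b]((π[b]((σ[f>=5](R) ⋈[a=e] S)) ⋈[b=f] γ[f; COUNT(*)→h](R))) → 0

E1 result:
b
2
E2 result:
b
(0 rows)
Witness: (2,) appears 1× in E1 but 0× in E2.

no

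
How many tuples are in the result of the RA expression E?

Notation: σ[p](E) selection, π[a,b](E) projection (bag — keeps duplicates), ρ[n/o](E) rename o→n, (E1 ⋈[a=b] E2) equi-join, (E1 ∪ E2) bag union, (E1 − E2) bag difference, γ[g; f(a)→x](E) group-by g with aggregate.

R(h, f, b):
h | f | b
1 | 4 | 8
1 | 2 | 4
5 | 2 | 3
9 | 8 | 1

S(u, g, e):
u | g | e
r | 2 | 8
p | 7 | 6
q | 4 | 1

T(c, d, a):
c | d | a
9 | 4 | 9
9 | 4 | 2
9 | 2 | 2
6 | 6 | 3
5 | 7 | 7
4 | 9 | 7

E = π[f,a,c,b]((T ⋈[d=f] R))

Row counts bottom-up:
  T → 6
  R → 4
  (T ⋈[d=f] R) → 4
  π[f,a,c,b]((T ⋈[d=f] R)) → 4

|E| = 4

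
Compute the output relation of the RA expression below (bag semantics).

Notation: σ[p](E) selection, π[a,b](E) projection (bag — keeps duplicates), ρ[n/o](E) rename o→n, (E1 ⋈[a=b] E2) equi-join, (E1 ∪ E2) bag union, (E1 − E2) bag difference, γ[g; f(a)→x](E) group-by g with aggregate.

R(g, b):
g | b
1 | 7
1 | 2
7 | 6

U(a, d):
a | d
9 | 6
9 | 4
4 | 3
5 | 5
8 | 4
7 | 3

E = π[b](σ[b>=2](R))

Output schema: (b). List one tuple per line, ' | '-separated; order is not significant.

Subexpression sizes:
  R → 3
  σ[b>=2](R) → 3
  π[b](σ[b>=2](R)) → 3

== RESULT ==
b
2
6
7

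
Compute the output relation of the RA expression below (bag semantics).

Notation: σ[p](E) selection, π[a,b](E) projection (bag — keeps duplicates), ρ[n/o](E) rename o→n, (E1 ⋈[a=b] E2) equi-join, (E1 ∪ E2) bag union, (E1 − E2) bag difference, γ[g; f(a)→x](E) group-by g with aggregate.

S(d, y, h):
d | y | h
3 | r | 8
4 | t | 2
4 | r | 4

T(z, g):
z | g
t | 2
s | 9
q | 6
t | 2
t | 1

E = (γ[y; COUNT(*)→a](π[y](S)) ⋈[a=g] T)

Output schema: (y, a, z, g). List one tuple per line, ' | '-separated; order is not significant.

Subexpression sizes:
  S → 3
  π[y](S) → 3
  γ[y; COUNT(*)→a](π[y](S)) → 2
  T → 5
  (γ[y; COUNT(*)→a](π[y](S)) ⋈[a=g] T) → 3

== RESULT ==
y | a | z | g
r | 2 | t | 2
r | 2 | t | 2
t | 1 | t | 1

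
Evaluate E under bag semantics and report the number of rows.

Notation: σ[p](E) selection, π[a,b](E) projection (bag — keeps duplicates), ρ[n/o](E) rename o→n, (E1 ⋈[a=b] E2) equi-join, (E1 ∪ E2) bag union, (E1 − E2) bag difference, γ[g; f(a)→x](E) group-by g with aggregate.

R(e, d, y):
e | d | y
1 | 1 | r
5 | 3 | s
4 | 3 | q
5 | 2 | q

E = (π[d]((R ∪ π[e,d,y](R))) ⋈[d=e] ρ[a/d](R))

Subexpression sizes:
  R → 4
  R → 4
  π[e,d,y](R) → 4
  (R ∪ π[e,d,y](R)) → 8
  π[d]((R ∪ π[e,d,y](R))) → 8
  R → 4
  ρ[a/d](R) → 4
  (π[d]((R ∪ π[e,d,y](R))) ⋈[d=e] ρ[a/d](R)) → 2

|E| = 2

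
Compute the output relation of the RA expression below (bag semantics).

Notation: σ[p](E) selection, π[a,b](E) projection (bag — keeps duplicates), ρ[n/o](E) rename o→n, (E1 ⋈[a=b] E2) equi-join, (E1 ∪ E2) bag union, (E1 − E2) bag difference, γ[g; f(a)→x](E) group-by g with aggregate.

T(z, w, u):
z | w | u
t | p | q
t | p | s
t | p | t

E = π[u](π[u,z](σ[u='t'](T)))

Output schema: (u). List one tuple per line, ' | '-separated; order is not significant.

Row counts bottom-up:
  T → 3
  σ[u='t'](T) → 1
  π[u,z](σ[u='t'](T)) → 1
  π[u](π[u,z](σ[u='t'](T))) → 1

== RESULT ==
u
t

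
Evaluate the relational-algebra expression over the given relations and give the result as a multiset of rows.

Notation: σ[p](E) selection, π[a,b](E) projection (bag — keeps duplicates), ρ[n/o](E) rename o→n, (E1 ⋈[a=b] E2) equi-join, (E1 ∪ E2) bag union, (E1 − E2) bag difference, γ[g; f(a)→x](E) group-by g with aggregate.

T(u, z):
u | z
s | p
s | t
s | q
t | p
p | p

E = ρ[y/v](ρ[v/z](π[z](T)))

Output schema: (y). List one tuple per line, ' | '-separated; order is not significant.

Row counts bottom-up:
  T → 5
  π[z](T) → 5
  ρ[v/z](π[z](T)) → 5
  ρ[y/v](ρ[v/z](π[z](T))) → 5

== RESULT ==
y
p
p
p
q
t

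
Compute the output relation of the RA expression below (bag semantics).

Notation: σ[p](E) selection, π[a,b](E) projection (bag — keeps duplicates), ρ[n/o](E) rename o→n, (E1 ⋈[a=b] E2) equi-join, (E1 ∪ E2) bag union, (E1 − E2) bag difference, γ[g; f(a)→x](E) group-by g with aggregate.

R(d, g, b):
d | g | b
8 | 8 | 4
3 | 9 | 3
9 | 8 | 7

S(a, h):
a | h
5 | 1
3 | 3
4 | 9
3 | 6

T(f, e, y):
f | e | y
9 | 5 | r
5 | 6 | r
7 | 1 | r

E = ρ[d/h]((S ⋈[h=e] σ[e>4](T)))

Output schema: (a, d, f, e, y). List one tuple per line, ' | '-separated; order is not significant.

Stepwise |·|:
  S → 4
  T → 3
  σ[e>4](T) → 2
  (S ⋈[h=e] σ[e>4](T)) → 1
  ρ[d/h]((S ⋈[h=e] σ[e>4](T))) → 1

== RESULT ==
a | d | f | e | y
3 | 6 | 5 | 6 | r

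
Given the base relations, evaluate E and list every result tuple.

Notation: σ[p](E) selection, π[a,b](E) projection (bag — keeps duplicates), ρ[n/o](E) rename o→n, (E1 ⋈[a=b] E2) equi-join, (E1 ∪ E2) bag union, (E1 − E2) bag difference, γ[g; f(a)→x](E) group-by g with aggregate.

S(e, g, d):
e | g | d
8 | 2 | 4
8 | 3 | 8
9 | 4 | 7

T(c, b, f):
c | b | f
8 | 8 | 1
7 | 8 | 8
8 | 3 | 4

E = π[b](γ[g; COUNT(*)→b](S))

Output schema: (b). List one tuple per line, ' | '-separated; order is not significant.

Row counts bottom-up:
  S → 3
  γ[g; COUNT(*)→b](S) → 3
  π[b](γ[g; COUNT(*)→b](S)) → 3

== RESULT ==
b
1
1
1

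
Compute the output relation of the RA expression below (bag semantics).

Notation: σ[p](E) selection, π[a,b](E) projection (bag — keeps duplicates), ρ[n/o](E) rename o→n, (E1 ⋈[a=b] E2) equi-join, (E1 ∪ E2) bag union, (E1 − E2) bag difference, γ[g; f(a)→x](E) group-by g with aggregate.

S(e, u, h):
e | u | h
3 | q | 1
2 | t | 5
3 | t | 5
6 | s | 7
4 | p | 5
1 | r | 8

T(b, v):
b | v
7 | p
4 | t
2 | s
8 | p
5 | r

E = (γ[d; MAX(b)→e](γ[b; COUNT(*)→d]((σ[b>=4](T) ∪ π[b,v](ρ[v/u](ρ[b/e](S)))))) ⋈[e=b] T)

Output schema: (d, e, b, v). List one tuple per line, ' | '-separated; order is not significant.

Stepwise |·|:
  T → 5
  σ[b>=4](T) → 4
  S → 6
  ρ[b/e](S) → 6
  ρ[v/u](ρ[b/e](S)) → 6
  π[b,v](ρ[v/u](ρ[b/e](S))) → 6
  (σ[b>=4](T) ∪ π[b,v](ρ[v/u](ρ[b/e](S)))) → 10
  γ[b; COUNT(*)→d]((σ[b>=4](T) ∪ π[b,v](ρ[v/u](ρ[b/e](S))))) → 8
  γ[d; MAX(b)→e](γ[b; COUNT(*)→d]((σ[b>=4](T) ∪ π[b,v](ρ[v/u](ρ[b/e](S)))))) → 2
  T → 5
  (γ[d; MAX(b)→e](γ[b; COUNT(*)→d]((σ[b>=4](T) ∪ π[b,v](ρ[v/u](ρ[b/e](S)))))) ⋈[e=b] T) → 2

== RESULT ==
d | e | b | v
1 | 8 | 8 | p
2 | 4 | 4 | t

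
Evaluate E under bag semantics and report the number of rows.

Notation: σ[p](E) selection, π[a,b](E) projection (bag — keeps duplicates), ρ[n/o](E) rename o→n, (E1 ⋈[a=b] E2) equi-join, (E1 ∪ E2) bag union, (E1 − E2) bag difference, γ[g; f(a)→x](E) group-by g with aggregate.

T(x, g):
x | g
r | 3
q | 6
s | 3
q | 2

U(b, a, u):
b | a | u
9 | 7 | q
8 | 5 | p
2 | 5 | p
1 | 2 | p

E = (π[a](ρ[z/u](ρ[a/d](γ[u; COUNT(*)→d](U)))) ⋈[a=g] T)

Subexpression sizes:
  U → 4
  γ[u; COUNT(*)→d](U) → 2
  ρ[a/d](γ[u; COUNT(*)→d](U)) → 2
  ρ[z/u](ρ[a/d](γ[u; COUNT(*)→d](U))) → 2
  π[a](ρ[z/u](ρ[a/d](γ[u; COUNT(*)→d](U)))) → 2
  T → 4
  (π[a](ρ[z/u](ρ[a/d](γ[u; COUNT(*)→d](U)))) ⋈[a=g] T) → 2

|E| = 2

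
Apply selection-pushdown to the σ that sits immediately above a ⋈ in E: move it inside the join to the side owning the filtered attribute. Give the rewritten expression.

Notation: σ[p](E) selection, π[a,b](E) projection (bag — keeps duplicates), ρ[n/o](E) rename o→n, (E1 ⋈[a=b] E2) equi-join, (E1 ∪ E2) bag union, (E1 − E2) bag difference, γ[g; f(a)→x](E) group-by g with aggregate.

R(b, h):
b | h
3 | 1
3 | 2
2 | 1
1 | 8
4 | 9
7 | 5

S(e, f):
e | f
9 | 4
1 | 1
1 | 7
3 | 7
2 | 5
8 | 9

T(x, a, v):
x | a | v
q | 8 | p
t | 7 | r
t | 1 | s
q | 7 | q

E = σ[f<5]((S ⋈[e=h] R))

σ filters on f, owned by the left side.
E' = (σ[f<5](S) ⋈[e=h] R)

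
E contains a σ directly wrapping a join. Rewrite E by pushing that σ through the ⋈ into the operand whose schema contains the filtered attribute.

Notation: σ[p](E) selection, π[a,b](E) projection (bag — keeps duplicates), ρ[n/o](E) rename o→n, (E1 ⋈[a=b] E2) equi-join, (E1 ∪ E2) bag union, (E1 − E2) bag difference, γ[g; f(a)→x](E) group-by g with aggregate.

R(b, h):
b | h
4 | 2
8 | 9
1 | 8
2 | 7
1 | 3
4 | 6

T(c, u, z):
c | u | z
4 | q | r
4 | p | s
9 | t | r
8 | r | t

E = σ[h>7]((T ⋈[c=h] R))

σ filters on h, owned by the right side.
E' = (T ⋈[c=h] σ[h>7](R))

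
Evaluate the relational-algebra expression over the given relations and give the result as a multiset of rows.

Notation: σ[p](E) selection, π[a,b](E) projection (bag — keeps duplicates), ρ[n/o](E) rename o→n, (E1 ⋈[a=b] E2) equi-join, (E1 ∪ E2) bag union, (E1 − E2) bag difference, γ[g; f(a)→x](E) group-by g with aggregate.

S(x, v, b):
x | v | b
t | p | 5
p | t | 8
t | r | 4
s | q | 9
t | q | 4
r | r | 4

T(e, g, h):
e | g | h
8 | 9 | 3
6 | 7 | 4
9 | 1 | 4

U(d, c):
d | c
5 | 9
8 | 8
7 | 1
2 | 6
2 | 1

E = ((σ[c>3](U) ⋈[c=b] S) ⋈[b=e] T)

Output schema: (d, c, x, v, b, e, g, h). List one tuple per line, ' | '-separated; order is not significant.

Per-node cardinality:
  U → 5
  σ[c>3](U) → 3
  S → 6
  (σ[c>3](U) ⋈[c=b] S) → 2
  T → 3
  ((σ[c>3](U) ⋈[c=b] S) ⋈[b=e] T) → 2

== RESULT ==
d | c | x | v | b | e | g | h
5 | 9 | s | q | 9 | 9 | 1 | 4
8 | 8 | p | t | 8 | 8 | 9 | 3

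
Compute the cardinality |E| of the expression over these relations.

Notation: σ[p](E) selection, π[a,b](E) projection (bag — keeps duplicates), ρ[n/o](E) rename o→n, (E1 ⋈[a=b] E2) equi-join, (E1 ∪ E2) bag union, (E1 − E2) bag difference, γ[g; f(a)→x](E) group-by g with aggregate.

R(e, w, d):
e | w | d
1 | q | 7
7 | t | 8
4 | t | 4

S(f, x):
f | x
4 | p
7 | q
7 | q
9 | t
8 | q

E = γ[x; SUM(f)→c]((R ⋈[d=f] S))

Subexpression sizes:
  R → 3
  S → 5
  (R ⋈[d=f] S) → 4
  γ[x; SUM(f)→c]((R ⋈[d=f] S)) → 2

|E| = 2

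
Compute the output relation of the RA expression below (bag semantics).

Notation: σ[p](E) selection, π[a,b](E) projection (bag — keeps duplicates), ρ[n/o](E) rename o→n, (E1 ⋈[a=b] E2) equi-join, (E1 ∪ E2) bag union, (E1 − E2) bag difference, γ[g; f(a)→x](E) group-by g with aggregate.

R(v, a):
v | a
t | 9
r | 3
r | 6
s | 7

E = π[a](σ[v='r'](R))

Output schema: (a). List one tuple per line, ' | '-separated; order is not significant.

Stepwise |·|:
  R → 4
  σ[v='r'](R) → 2
  π[a](σ[v='r'](R)) → 2

== RESULT ==
a
3
6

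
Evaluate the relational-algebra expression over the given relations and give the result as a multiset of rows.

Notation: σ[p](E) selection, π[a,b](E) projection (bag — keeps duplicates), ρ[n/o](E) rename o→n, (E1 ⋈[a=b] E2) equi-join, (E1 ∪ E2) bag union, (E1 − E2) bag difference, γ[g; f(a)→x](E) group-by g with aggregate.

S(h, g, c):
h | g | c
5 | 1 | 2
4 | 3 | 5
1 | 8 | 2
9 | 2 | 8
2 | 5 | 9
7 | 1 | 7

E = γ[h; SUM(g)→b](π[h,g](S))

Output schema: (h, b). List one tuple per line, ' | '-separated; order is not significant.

Stepwise |·|:
  S → 6
  π[h,g](S) → 6
  γ[h; SUM(g)→b](π[h,g](S)) → 6

== RESULT ==
h | b
1 | 8
2 | 5
4 | 3
5 | 1
7 | 1
9 | 2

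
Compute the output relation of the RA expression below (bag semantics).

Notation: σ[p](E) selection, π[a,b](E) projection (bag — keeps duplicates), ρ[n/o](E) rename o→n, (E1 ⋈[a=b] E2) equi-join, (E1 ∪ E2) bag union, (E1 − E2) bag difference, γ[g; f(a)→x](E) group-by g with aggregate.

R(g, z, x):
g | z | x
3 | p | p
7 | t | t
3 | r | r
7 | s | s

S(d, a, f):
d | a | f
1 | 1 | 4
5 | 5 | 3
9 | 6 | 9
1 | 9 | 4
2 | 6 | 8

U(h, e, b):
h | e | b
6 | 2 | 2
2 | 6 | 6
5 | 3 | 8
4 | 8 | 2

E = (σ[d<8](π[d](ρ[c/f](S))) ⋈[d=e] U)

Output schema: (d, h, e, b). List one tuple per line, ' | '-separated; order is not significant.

Stepwise |·|:
  S → 5
  ρ[c/f](S) → 5
  π[d](ρ[c/f](S)) → 5
  σ[d<8](π[d](ρ[c/f](S))) → 4
  U → 4
  (σ[d<8](π[d](ρ[c/f](S))) ⋈[d=e] U) → 1

== RESULT ==
d | h | e | b
2 | 6 | 2 | 2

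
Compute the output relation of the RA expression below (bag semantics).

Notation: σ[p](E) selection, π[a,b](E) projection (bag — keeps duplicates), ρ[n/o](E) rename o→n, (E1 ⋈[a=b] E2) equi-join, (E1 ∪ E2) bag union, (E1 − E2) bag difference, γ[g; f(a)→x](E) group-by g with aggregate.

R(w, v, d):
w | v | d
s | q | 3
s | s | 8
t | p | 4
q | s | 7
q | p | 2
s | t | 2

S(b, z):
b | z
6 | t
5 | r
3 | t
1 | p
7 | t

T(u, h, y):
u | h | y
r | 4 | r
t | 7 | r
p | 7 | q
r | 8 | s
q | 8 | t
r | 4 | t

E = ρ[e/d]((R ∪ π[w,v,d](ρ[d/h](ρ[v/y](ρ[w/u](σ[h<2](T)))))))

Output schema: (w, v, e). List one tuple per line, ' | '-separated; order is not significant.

Subexpression sizes:
  R → 6
  T → 6
  σ[h<2](T) → 0
  ρ[w/u](σ[h<2](T)) → 0
  ρ[v/y](ρ[w/u](σ[h<2](T))) → 0
  ρ[d/h](ρ[v/y](ρ[w/u](σ[h<2](T)))) → 0
  π[w,v,d](ρ[d/h](ρ[v/y](ρ[w/u](σ[h<2](T))))) → 0
  (R ∪ π[w,v,d](ρ[d/h](ρ[v/y](ρ[w/u](σ[h<2](T)))))) → 6
  ρ[e/d]((R ∪ π[w,v,d](ρ[d/h](ρ[v/y](ρ[w/u](σ[h<2](T))))))) → 6

== RESULT ==
w | v | e
q | p | 2
q | s | 7
s | q | 3
s | s | 8
s | t | 2
t | p | 4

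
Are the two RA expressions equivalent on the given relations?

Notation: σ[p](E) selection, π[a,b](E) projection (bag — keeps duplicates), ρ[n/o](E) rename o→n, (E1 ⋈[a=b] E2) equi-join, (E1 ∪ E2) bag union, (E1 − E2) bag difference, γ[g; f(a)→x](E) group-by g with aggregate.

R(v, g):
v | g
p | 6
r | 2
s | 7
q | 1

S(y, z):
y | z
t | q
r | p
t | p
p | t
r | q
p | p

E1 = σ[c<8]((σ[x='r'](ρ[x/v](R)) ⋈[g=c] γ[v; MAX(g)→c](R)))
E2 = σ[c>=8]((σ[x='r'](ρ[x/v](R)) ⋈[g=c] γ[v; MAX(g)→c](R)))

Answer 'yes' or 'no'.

E1 stepwise |·|:
  R → 4
  ρ[x/v](R) → 4
  σ[x='r'](ρ[x/v](R)) → 1
  R → 4
  γ[v; MAX(g)→c](R) → 4
  (σ[x='r'](ρ[x/v](R)) ⋈[g=c] γ[v; MAX(g)→c](R)) → 1
  σ[c<8]((σ[x='r'](ρ[x/v](R)) ⋈[g=c] γ[v; MAX(g)→c](R))) → 1
E2 stepwise |·|:
  R → 4
  ρ[x/v](R) → 4
  σ[x='r'](ρ[x/v](R)) → 1
  R → 4
  γ[v; MAX(g)→c](R) → 4
  (σ[x='r'](ρ[x/v](R)) ⋈[g=c] γ[v; MAX(g)→c](R)) → 1
  σ[c>=8]((σ[x='r'](ρ[x/v](R)) ⋈[g=c] γ[v; MAX(g)→c](R))) → 0

E1 result:
x | g | v | c
r | 2 | r | 2
E2 result:
x | g | v | c
(0 rows)
Witness: ('r', 2, 'r', 2) appears 1× in E1 but 0× in E2.

no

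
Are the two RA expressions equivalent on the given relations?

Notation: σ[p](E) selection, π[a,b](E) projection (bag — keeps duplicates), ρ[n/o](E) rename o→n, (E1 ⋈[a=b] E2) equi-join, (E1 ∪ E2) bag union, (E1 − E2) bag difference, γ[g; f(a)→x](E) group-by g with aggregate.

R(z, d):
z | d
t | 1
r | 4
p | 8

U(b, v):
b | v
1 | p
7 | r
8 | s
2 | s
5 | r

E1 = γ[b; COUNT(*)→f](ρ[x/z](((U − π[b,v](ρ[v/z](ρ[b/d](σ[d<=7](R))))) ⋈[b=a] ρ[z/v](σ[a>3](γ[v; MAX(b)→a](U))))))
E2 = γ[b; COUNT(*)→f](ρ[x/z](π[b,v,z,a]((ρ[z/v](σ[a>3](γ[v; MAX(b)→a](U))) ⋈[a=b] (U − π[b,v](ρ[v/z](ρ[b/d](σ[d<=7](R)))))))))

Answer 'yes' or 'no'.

E1 subexpression sizes:
  U → 5
  R → 3
  σ[d<=7](R) → 2
  ρ[b/d](σ[d<=7](R)) → 2
  ρ[v/z](ρ[b/d](σ[d<=7](R))) → 2
  π[b,v](ρ[v/z](ρ[b/d](σ[d<=7](R)))) → 2
  (U − π[b,v](ρ[v/z](ρ[b/d](σ[d<=7](R))))) → 5
  U → 5
  γ[v; MAX(b)→a](U) → 3
  σ[a>3](γ[v; MAX(b)→a](U)) → 2
  ρ[z/v](σ[a>3](γ[v; MAX(b)→a](U))) → 2
  ((U − π[b,v](ρ[v/z](ρ[b/d](σ[d<=7](R))))) ⋈[b=a] ρ[z/v](σ[a>3](γ[v; MAX(b)→a](U)))) → 2
  ρ[x/z](((U − π[b,v](ρ[v/z](ρ[b/d](σ[d<=7](R))))) ⋈[b=a] ρ[z/v](σ[a>3](γ[v; MAX(b)→a](U))))) → 2
  γ[b; COUNT(*)→f](ρ[x/z](((U − π[b,v](ρ[v/z](ρ[b/d](σ[d<=7](R))))) ⋈[b=a] ρ[z/v](σ[a>3](γ[v; MAX(b)→a](U)))))) → 2
E2 subexpression sizes:
  U → 5
  γ[v; MAX(b)→a](U) → 3
  σ[a>3](γ[v; MAX(b)→a](U)) → 2
  ρ[z/v](σ[a>3](γ[v; MAX(b)→a](U))) → 2
  U → 5
  R → 3
  σ[d<=7](R) → 2
  ρ[b/d](σ[d<=7](R)) → 2
  ρ[v/z](ρ[b/d](σ[d<=7](R))) → 2
  π[b,v](ρ[v/z](ρ[b/d](σ[d<=7](R)))) → 2
  (U − π[b,v](ρ[v/z](ρ[b/d](σ[d<=7](R))))) → 5
  (ρ[z/v](σ[a>3](γ[v; MAX(b)→a](U))) ⋈[a=b] (U − π[b,v](ρ[v/z](ρ[b/d](σ[d<=7](R)))))) → 2
  π[b,v,z,a]((ρ[z/v](σ[a>3](γ[v; MAX(b)→a](U))) ⋈[a=b] (U − π[b,v](ρ[v/z](ρ[b/d](σ[d<=7](R))))))) → 2
  ρ[x/z](π[b,v,z,a]((ρ[z/v](σ[a>3](γ[v; MAX(b)→a](U))) ⋈[a=b] (U − π[b,v](ρ[v/z](ρ[b/d](σ[d<=7](R)))))))) → 2
  γ[b; COUNT(*)→f](ρ[x/z](π[b,v,z,a]((ρ[z/v](σ[a>3](γ[v; MAX(b)→a](U))) ⋈[a=b] (U − π[b,v](ρ[v/z](ρ[b/d](σ[d<=7](R))))))))) → 2

E1 and E2 produce the same multiset:
b | f
7 | 1
8 | 1

yes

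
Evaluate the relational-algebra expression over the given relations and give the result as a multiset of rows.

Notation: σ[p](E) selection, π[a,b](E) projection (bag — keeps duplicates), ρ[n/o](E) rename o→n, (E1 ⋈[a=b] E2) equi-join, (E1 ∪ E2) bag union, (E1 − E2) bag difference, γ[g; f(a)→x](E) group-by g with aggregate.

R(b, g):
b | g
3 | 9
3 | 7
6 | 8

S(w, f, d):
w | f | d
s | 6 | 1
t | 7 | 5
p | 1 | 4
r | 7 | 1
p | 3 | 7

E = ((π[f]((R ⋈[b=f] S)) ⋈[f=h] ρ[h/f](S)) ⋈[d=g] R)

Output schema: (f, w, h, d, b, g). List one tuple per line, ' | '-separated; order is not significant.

Per-node cardinality:
  R → 3
  S → 5
  (R ⋈[b=f] S) → 3
  π[f]((R ⋈[b=f] S)) → 3
  S → 5
  ρ[h/f](S) → 5
  (π[f]((R ⋈[b=f] S)) ⋈[f=h] ρ[h/f](S)) → 3
  R → 3
  ((π[f]((R ⋈[b=f] S)) ⋈[f=h] ρ[h/f](S)) ⋈[d=g] R) → 2

== RESULT ==
f | w | h | d | b | g
3 | p | 3 | 7 | 3 | 7
3 | p | 3 | 7 | 3 | 7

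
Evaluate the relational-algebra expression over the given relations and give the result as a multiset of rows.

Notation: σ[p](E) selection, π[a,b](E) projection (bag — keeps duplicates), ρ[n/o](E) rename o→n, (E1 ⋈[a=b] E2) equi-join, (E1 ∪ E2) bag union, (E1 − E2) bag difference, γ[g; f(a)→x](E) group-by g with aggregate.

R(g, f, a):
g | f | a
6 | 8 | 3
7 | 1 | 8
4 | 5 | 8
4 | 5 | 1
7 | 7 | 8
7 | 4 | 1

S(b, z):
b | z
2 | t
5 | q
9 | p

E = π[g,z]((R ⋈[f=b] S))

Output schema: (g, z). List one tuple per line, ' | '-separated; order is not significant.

Subexpression sizes:
  R → 6
  S → 3
  (R ⋈[f=b] S) → 2
  π[g,z]((R ⋈[f=b] S)) → 2

== RESULT ==
g | z
4 | q
4 | q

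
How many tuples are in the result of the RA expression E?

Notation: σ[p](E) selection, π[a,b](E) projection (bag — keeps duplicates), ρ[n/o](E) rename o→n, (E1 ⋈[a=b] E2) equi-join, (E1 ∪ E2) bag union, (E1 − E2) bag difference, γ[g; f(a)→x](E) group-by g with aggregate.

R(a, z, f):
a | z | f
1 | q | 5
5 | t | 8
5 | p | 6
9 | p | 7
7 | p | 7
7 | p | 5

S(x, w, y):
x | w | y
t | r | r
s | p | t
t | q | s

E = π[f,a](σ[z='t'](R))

Subexpression sizes:
  R → 6
  σ[z='t'](R) → 1
  π[f,a](σ[z='t'](R)) → 1

|E| = 1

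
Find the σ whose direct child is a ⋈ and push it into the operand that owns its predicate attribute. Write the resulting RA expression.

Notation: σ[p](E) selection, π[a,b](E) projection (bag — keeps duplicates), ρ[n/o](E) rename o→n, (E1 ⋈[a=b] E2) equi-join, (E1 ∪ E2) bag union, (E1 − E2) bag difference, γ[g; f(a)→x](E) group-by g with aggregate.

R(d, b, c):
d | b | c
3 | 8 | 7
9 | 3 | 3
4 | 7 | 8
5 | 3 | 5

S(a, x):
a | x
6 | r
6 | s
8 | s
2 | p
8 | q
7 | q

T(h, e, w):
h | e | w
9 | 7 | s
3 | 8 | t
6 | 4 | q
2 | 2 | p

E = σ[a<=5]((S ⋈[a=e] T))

σ filters on a, owned by the left side.
E' = (σ[a<=5](S) ⋈[a=e] T)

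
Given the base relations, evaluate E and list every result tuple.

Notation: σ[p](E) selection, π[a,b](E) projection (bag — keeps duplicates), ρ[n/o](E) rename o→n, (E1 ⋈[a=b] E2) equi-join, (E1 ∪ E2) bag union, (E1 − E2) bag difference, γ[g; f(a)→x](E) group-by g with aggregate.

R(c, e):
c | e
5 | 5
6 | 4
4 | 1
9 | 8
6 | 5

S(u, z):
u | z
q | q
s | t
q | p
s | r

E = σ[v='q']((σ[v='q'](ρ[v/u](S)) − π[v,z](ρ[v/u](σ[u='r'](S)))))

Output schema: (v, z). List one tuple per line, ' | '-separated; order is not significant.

Per-node cardinality:
  S → 4
  ρ[v/u](S) → 4
  σ[v='q'](ρ[v/u](S)) → 2
  S → 4
  σ[u='r'](S) → 0
  ρ[v/u](σ[u='r'](S)) → 0
  π[v,z](ρ[v/u](σ[u='r'](S))) → 0
  (σ[v='q'](ρ[v/u](S)) − π[v,z](ρ[v/u](σ[u='r'](S)))) → 2
  σ[v='q']((σ[v='q'](ρ[v/u](S)) − π[v,z](ρ[v/u](σ[u='r'](S))))) → 2

== RESULT ==
v | z
q | p
q | q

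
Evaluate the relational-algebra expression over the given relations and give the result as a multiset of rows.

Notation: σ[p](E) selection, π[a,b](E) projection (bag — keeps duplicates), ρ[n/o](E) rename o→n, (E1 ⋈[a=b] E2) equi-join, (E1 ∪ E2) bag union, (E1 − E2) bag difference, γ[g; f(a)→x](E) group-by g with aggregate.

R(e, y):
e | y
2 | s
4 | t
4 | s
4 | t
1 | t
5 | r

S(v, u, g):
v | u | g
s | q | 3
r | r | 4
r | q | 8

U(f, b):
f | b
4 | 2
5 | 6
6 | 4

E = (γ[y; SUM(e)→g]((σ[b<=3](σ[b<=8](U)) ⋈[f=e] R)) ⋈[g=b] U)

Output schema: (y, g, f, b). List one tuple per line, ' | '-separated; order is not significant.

Subexpression sizes:
  U → 3
  σ[b<=8](U) → 3
  σ[b<=3](σ[b<=8](U)) → 1
  R → 6
  (σ[b<=3](σ[b<=8](U)) ⋈[f=e] R) → 3
  γ[y; SUM(e)→g]((σ[b<=3](σ[b<=8](U)) ⋈[f=e] R)) → 2
  U → 3
  (γ[y; SUM(e)→g]((σ[b<=3](σ[b<=8](U)) ⋈[f=e] R)) ⋈[g=b] U) → 1

== RESULT ==
y | g | f | b
s | 4 | 6 | 4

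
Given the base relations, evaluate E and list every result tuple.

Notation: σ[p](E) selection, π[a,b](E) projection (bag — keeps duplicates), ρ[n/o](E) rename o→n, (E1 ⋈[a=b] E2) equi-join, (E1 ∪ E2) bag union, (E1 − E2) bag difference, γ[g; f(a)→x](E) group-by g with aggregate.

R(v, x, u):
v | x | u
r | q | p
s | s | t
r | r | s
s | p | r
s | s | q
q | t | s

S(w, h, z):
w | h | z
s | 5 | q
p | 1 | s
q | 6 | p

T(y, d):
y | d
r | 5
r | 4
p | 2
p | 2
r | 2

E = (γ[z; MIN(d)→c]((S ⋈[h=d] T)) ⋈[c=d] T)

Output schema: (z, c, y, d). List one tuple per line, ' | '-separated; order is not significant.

Stepwise |·|:
  S → 3
  T → 5
  (S ⋈[h=d] T) → 1
  γ[z; MIN(d)→c]((S ⋈[h=d] T)) → 1
  T → 5
  (γ[z; MIN(d)→c]((S ⋈[h=d] T)) ⋈[c=d] T) → 1

== RESULT ==
z | c | y | d
q | 5 | r | 5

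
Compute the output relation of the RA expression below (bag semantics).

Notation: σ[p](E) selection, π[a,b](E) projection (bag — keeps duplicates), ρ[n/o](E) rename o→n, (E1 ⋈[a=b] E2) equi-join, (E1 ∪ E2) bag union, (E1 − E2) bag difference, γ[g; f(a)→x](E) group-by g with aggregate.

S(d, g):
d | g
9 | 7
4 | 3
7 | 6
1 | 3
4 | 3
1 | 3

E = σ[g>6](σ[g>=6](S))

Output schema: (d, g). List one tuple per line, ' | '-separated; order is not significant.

Stepwise |·|:
  S → 6
  σ[g>=6](S) → 2
  σ[g>6](σ[g>=6](S)) → 1

== RESULT ==
d | g
9 | 7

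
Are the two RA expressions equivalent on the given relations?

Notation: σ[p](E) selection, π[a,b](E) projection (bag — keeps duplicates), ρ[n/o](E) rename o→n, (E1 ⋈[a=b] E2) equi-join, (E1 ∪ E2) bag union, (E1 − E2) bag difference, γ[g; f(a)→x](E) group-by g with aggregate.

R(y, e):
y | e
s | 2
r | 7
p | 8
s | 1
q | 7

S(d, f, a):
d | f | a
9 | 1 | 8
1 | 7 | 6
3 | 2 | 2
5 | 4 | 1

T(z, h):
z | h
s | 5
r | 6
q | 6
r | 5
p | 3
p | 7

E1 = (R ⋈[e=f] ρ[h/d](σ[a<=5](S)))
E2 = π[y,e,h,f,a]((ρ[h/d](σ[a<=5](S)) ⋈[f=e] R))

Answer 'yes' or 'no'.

E1 stepwise |·|:
  R → 5
  S → 4
  σ[a<=5](S) → 2
  ρ[h/d](σ[a<=5](S)) → 2
  (R ⋈[e=f] ρ[h/d](σ[a<=5](S))) → 1
E2 stepwise |·|:
  S → 4
  σ[a<=5](S) → 2
  ρ[h/d](σ[a<=5](S)) → 2
  R → 5
  (ρ[h/d](σ[a<=5](S)) ⋈[f=e] R) → 1
  π[y,e,h,f,a]((ρ[h/d](σ[a<=5](S)) ⋈[f=e] R)) → 1

E1 and E2 produce the same multiset:
y | e | h | f | a
s | 2 | 3 | 2 | 2

yes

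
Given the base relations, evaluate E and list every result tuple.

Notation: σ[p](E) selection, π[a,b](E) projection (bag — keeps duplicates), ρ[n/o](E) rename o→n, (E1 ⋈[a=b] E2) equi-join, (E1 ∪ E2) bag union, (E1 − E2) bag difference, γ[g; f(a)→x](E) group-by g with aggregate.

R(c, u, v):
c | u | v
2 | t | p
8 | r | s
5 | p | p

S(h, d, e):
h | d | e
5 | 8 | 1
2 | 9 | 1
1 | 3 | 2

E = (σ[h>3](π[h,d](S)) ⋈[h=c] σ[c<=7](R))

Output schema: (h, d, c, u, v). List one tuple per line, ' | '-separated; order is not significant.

Stepwise |·|:
  S → 3
  π[h,d](S) → 3
  σ[h>3](π[h,d](S)) → 1
  R → 3
  σ[c<=7](R) → 2
  (σ[h>3](π[h,d](S)) ⋈[h=c] σ[c<=7](R)) → 1

== RESULT ==
h | d | c | u | v
5 | 8 | 5 | p | p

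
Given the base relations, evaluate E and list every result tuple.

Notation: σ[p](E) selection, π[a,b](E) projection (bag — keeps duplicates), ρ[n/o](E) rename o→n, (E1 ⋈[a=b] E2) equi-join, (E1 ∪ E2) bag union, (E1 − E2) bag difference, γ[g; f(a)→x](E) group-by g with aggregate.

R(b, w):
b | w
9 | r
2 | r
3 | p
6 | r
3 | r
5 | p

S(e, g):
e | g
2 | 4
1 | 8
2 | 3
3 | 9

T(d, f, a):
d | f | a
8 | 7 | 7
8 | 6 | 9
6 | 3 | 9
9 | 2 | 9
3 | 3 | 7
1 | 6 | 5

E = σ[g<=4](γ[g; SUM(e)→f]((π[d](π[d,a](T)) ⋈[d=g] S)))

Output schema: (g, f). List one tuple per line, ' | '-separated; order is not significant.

Subexpression sizes:
  T → 6
  π[d,a](T) → 6
  π[d](π[d,a](T)) → 6
  S → 4
  (π[d](π[d,a](T)) ⋈[d=g] S) → 4
  γ[g; SUM(e)→f]((π[d](π[d,a](T)) ⋈[d=g] S)) → 3
  σ[g<=4](γ[g; SUM(e)→f]((π[d](π[d,a](T)) ⋈[d=g] S))) → 1

== RESULT ==
g | f
3 | 2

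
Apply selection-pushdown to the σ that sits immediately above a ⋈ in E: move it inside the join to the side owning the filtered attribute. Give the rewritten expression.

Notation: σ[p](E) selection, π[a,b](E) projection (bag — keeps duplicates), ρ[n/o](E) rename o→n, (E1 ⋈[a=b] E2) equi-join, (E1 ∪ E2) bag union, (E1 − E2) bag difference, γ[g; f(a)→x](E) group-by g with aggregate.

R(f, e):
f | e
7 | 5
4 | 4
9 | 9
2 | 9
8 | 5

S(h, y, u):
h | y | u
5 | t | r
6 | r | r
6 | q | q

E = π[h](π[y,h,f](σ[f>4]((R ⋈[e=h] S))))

σ filters on f, owned by the left side.
E' = π[h](π[y,h,f]((σ[f>4](R) ⋈[e=h] S)))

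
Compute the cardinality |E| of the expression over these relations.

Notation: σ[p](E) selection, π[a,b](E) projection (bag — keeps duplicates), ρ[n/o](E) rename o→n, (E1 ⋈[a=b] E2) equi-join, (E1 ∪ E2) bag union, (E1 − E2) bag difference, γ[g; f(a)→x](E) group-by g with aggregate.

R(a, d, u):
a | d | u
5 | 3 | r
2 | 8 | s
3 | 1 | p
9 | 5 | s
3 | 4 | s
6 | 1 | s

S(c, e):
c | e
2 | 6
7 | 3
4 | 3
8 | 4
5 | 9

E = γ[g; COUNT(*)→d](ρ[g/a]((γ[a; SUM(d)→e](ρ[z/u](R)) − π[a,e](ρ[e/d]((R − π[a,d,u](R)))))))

Subexpression sizes:
  R → 6
  ρ[z/u](R) → 6
  γ[a; SUM(d)→e](ρ[z/u](R)) → 5
  R → 6
  R → 6
  π[a,d,u](R) → 6
  (R − π[a,d,u](R)) → 0
  ρ[e/d]((R − π[a,d,u](R))) → 0
  π[a,e](ρ[e/d]((R − π[a,d,u](R)))) → 0
  (γ[a; SUM(d)→e](ρ[z/u](R)) − π[a,e](ρ[e/d]((R − π[a,d,u](R))))) → 5
  ρ[g/a]((γ[a; SUM(d)→e](ρ[z/u](R)) − π[a,e](ρ[e/d]((R − π[a,d,u](R)))))) → 5
  γ[g; COUNT(*)→d](ρ[g/a]((γ[a; SUM(d)→e](ρ[z/u](R)) − π[a,e](ρ[e/d]((R − π[a,d,u](R))))))) → 5

|E| = 5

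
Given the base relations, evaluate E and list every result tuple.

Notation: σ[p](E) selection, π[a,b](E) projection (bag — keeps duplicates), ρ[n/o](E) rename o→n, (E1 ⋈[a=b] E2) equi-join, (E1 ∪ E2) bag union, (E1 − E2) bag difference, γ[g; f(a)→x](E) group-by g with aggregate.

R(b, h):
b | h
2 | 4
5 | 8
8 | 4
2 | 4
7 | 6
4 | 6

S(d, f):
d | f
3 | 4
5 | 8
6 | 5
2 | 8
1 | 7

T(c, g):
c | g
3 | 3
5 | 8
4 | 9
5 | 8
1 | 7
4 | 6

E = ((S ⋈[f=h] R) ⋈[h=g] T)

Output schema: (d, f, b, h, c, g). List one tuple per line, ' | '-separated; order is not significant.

Row counts bottom-up:
  S → 5
  R → 6
  (S ⋈[f=h] R) → 5
  T → 6
  ((S ⋈[f=h] R) ⋈[h=g] T) → 4

== RESULT ==
d | f | b | h | c | g
2 | 8 | 5 | 8 | 5 | 8
2 | 8 | 5 | 8 | 5 | 8
5 | 8 | 5 | 8 | 5 | 8
5 | 8 | 5 | 8 | 5 | 8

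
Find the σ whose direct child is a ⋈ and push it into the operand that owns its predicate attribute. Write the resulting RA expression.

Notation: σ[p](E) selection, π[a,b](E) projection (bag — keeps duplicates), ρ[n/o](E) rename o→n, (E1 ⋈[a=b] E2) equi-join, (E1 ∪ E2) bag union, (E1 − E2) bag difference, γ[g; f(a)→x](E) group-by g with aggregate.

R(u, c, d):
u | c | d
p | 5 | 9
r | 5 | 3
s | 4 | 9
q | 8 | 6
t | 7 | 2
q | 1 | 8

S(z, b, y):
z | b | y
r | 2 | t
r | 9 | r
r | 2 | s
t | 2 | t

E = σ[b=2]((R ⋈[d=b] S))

σ filters on b, owned by the right side.
E' = (R ⋈[d=b] σ[b=2](S))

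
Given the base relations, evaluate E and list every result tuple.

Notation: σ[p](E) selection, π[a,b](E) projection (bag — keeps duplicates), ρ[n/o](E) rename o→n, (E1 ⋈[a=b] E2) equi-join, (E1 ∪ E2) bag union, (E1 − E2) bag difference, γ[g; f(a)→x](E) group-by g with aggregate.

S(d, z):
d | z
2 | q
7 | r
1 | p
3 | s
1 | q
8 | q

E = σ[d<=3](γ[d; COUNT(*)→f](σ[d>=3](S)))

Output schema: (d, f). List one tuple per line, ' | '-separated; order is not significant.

Per-node cardinality:
  S → 6
  σ[d>=3](S) → 3
  γ[d; COUNT(*)→f](σ[d>=3](S)) → 3
  σ[d<=3](γ[d; COUNT(*)→f](σ[d>=3](S))) → 1

== RESULT ==
d | f
3 | 1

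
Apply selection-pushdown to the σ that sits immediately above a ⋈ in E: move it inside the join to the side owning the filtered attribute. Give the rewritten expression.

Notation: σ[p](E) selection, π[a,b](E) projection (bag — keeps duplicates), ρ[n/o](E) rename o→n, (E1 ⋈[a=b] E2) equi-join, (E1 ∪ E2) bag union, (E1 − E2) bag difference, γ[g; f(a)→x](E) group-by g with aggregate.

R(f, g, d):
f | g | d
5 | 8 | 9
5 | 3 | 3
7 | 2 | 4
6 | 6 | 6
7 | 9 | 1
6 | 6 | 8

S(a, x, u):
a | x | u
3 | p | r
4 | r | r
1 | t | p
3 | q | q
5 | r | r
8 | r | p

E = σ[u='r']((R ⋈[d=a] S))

σ filters on u, owned by the right side.
E' = (R ⋈[d=a] σ[u='r'](S))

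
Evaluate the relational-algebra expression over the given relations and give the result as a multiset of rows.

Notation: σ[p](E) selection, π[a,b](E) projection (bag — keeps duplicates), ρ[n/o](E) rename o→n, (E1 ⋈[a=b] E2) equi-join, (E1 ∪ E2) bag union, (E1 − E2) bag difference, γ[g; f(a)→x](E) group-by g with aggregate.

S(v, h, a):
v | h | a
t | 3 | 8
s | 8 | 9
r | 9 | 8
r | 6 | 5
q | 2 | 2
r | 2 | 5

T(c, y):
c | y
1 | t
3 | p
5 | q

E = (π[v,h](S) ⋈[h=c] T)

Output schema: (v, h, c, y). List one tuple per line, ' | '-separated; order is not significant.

Row counts bottom-up:
  S → 6
  π[v,h](S) → 6
  T → 3
  (π[v,h](S) ⋈[h=c] T) → 1

== RESULT ==
v | h | c | y
t | 3 | 3 | p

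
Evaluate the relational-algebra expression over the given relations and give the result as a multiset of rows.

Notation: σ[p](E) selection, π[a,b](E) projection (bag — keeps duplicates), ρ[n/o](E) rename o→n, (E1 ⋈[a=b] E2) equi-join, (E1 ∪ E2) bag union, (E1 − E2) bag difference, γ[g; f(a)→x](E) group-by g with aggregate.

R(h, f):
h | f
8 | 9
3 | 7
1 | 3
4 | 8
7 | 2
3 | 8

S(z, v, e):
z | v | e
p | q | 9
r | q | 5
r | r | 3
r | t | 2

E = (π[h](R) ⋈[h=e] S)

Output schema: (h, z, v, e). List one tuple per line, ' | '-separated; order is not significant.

Per-node cardinality:
  R → 6
  π[h](R) → 6
  S → 4
  (π[h](R) ⋈[h=e] S) → 2

== RESULT ==
h | z | v | e
3 | r | r | 3
3 | r | r | 3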